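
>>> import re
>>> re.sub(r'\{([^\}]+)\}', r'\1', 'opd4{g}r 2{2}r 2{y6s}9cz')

'opd4gr 22r 2y6s9cz'

Each match is replaced using the text its own group 1 captured.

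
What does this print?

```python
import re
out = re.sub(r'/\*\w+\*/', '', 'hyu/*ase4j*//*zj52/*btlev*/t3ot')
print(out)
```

hyu/*zj52t3ot

Matches: at [3:12] → '/*ase4j*/'; at [18:27] → '/*btlev*/'.
Every occurrence is swapped for ''.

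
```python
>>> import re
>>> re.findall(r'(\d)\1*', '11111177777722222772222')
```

A backreference is literal: `\1` must see the identical characters the first group matched.
`findall` collects group 1 from each match (5 total).

['1', '7', '2', '7', '2']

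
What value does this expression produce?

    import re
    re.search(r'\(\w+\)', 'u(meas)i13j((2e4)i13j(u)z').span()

The match spans [1:7] → '(meas)'.

(1, 7)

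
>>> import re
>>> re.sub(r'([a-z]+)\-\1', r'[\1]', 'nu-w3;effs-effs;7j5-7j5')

The backreference `\1` re-matches whatever the first group consumed, character for character.
Matches: at [6:15] → 'effs-effs'.
The replacement refers to a captured group, so each match is rewritten using its own captured text.

'nu-w3;[effs];7j5-7j5'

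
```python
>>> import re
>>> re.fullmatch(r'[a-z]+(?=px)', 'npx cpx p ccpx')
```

None

`fullmatch` succeeds only if the pattern covers the string from start to end.
Here the string isn't matched end-to-end, so the call returns None.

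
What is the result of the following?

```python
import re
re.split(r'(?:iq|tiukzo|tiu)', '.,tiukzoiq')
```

Alternation isn't longest-match — the leftmost alternative that fits at this position is chosen.
Matches to split on: at [2:8] → 'tiukzo'; at [8:10] → 'iq'.
The string is cut at each match, leaving 3 pieces.

['.,', '', '']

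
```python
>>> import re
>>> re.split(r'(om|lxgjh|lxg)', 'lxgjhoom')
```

['', 'lxgjh', 'o', 'om', '']

Alternation tries branches left to right and keeps the first one that lets the overall match succeed at that position.
The group in the pattern means `split` returns the separators' captures alongside the pieces.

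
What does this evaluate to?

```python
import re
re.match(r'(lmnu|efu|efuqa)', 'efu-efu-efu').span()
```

(0, 3)

`match` is anchored at position 0; if the pattern doesn't fit there, it returns None.
The match spans [0:3] → 'efu'.
Captured: group 1 = 'efu'.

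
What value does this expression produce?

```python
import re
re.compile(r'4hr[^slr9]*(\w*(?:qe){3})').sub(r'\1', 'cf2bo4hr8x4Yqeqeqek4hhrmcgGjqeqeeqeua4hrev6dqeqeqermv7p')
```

`\1` in the replacement pulls in group 1's text for each match.

'cf2bormcgGjqeqeeqeua4hrev6dqeqeqermv7p'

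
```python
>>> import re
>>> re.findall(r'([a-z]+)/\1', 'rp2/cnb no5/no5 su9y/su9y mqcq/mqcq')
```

`\1` is not a pattern — it's the concrete string captured by group 1, re-applied verbatim.
Because there's exactly one group, `findall` drops the full match and keeps group 1 from the one hit.

['mqcq']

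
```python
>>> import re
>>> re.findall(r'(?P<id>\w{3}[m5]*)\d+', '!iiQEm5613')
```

Because there's exactly one group, `findall` drops the full match and keeps group 1 from the one hit.

['iQEm5']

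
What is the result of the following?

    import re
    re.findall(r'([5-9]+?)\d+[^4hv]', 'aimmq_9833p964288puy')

['9', '9']

With the lazy modifier that quantifier settles for the fewest repetitions that let the rest of the pattern succeed (the atoms after it are unaffected and can still be greedy).
With a single group, `findall` returns only what that group captured — 2 items.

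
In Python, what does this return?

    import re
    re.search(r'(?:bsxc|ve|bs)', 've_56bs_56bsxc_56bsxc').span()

(0, 2)

`re.search` tries every starting position until one works.
The match spans [0:2] → 've'.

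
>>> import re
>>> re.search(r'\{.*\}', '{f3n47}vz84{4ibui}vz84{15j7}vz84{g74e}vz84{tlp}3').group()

`re.search` scans for the first position where the pattern succeeds.
The match spans [0:47] → '{f3n47}vz84{4ibui}vz84{15j7}vz84{g74e}vz84{tlp}'.

'{f3n47}vz84{4ibui}vz84{15j7}vz84{g74e}vz84{tlp}'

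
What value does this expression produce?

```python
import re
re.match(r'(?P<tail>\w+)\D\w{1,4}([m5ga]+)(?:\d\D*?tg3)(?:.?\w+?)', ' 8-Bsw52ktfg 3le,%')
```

None

The pattern matches one or more of a word character (captured as 'tail'); then a non-digit, then 1 to 4 of a word character; then one or more of one of [m5ga] (captured); then a digit, then zero or more of a non-digit (lazy), then the literal 'tg3' (non-capturing group); then optionally any character, then one or more of a word character (lazy) (non-capturing group).
`re.match` only tries the pattern at the start of the string.
Here position 0 doesn't satisfy it, so the call returns None.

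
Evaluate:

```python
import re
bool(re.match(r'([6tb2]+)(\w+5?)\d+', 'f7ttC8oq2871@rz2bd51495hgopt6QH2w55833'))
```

`re.match` only tries the pattern at the start of the string.
Here position 0 doesn't satisfy it, so the call returns None, and `bool(None)` is False.

False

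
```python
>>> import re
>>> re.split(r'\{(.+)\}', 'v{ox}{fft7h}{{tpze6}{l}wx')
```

With a capturing group present, the delimiter's captured portion is kept in the result list.

['v', 'ox}{fft7h}{{tpze6}{l', 'wx']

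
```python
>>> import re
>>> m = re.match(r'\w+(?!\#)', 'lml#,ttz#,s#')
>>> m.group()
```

'lm'

The negative lookahead/lookbehind blocks any match where the forbidden context is present.
With `match`, the pattern is implicitly anchored at the beginning.
The match spans [0:2] → 'lm'.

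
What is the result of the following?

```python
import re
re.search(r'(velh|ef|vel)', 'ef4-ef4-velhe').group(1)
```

Unlike `match`, `search` isn't anchored — it looks for the pattern anywhere in the string.
The match spans [0:2] → 'ef'.
Captured: group 1 = 'ef'.

'ef'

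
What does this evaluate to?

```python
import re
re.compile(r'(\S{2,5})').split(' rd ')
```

[' ', 'rd', ' ']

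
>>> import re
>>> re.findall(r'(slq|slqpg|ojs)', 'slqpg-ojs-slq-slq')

Alternation tries branches left to right and keeps the first one that lets the overall match succeed at that position.
Matches: at [0:3] match 'slq', group 1 = 'slq'; at [6:9] match 'ojs', group 1 = 'ojs'; at [10:13] match 'slq', group 1 = 'slq'; at [14:17] match 'slq', group 1 = 'slq'.
`findall` collects group 1 from each match (4 total).

['slq', 'ojs', 'slq', 'slq']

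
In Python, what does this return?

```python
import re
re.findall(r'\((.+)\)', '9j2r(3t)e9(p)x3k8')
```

['3t)e9(p']

`findall` collects group 1 from the one match (1 total).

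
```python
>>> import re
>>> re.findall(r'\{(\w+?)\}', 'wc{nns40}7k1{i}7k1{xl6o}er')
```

['nns40', 'i', 'xl6o']

Because there's exactly one group, `findall` drops the full match and keeps group 1 from each hit.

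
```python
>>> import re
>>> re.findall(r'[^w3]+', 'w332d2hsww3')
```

['2d2hs']

Pattern: one or more of any character except [w3].
Walking the string: at [3:8] → '2d2hs'.
`findall` yields the raw match text (1 of them) because the pattern has no groups.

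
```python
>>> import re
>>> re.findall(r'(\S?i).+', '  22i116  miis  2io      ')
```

['2i']

The pattern matches optionally a non-whitespace character, then the literal 'i' (captured); then one or more of any character.
Walking the string: at [3:25] match '2i116  miis  2io      ', group 1 = '2i'.
With a single group, `findall` returns only what that group captured — 1 item.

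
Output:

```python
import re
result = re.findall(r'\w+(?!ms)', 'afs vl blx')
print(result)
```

['afs', 'vl', 'blx']

The negative lookahead/lookbehind blocks any match where the forbidden context is present.
Since nothing is captured, `findall` lists the 3 matched substrings directly.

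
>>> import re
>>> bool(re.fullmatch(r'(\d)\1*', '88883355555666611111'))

False

`re.fullmatch` requires the pattern to consume the entire string.
Here there's no way to consume every character, so the call returns None, and `bool(None)` is False.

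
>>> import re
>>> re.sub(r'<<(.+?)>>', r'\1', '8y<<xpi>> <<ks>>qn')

`\1` in the replacement pulls in group 1's text for each match.

'8yxpi ksqn'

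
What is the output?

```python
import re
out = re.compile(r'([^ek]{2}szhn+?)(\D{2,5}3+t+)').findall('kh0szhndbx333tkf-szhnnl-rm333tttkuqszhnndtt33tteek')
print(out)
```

[('h0szhn', 'dbx333t'), ('f-szhn', 'nl-rm333ttt'), ('uqszhn', 'ndtt33tt')]

With the lazy modifier that quantifier settles for the fewest repetitions that let the rest of the pattern succeed (the atoms after it are unaffected and can still be greedy).
2 groups means each result is a tuple of 2 captured strings — 3 here.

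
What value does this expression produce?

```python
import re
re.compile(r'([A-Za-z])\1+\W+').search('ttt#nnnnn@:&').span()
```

`\1` is not a pattern — it's the concrete string captured by group 1, re-applied verbatim.
The match spans [0:4] → 'ttt#'.

(0, 4)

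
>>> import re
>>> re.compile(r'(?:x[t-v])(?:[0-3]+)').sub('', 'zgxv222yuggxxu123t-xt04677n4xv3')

'zgyuggxt-4677n4'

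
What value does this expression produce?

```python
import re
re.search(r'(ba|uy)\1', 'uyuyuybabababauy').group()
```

`\1` is not a pattern — it's the concrete string captured by group 1, re-applied verbatim.
`re.search` scans for the first position where the pattern succeeds.
The match spans [0:4] → 'uyuy'.
Captured: group 1 = 'uy'.

'uyuy'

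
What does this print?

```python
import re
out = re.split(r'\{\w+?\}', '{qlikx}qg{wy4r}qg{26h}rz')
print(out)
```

Matches to split on: at [0:7] → '{qlikx}'; at [9:15] → '{wy4r}'; at [17:22] → '{26h}'.
`split` removes every match and returns the 4 fragments in between.

['', 'qg', 'qg', 'rz']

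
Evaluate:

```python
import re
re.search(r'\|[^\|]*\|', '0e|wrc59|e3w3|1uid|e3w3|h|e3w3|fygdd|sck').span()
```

`re.search` scans for the first position where the pattern succeeds.
The match spans [2:9] → '|wrc59|'.

(2, 9)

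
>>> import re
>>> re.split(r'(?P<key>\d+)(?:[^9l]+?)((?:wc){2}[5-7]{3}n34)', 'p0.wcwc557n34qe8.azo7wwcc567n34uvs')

Pattern: one or more of a digit (captured as 'key'); then one or more of any character except [9l] (lazy) (non-capturing group); then the literal 'wc' repeated 2 times, then exactly 3 of a character in [5-7], then the literal 'n34' (captured).
Matches to split on: at [1:13] → '0.wcwc557n34'.
Because the pattern has a capturing group, `split` also inserts each captured text between the pieces.

['p', '0', 'wcwc557n34', 'qe8.azo7wwcc567n34uvs']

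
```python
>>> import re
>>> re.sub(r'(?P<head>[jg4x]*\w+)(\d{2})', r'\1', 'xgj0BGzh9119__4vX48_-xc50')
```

'xgj0BGzh9119__4vX_-xc'

Pattern: zero or more of one of [jg4x], then one or more of a word character (captured as 'head'); then exactly 2 of a digit (captured).
Matches: at [0:19] → 'xgj0BGzh9119__4vX48'; at [21:25] → 'xc50'.
`\1` in the replacement pulls in group 1's text for each match.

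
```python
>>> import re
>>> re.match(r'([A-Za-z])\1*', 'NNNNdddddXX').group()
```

The backreference `\1` re-matches whatever the first group consumed, character for character.
With `match`, the pattern is implicitly anchored at the beginning.
The match spans [0:4] → 'NNNN'.
Captured: group 1 = 'N'.

'NNNN'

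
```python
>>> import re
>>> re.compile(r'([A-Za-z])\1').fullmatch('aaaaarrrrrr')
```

None

`\1` has to match the exact text group 1 already captured.
`re.fullmatch` is like wrapping the pattern in `^…$` (in single-line mode).
Here the string isn't matched end-to-end, so the call returns None.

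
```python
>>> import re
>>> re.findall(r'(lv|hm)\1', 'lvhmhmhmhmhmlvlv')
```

A backreference is literal: `\1` must see the identical characters the first group matched.
With a single group, `findall` returns only what that group captured — 3 items.

['hm', 'hm', 'lv']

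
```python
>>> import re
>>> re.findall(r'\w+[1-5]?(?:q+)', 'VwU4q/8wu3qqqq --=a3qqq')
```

['VwU4q', '8wu3qqqq', 'a3qqq']

Pattern: one or more of a word character; then optionally a character in [1-5]; then one or more of a literal 'q' (non-capturing group).
Matches: at [0:5] → 'VwU4q'; at [6:14] → '8wu3qqqq'; at [18:23] → 'a3qqq'.
No capturing groups, so `findall` returns the 3 full match strings.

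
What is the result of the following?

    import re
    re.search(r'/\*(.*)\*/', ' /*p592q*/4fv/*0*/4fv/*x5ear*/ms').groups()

('p592q*/4fv/*0*/4fv/*x5ear',)

The match spans [1:30] → '/*p592q*/4fv/*0*/4fv/*x5ear*/'.
Captured: group 1 = 'p592q*/4fv/*0*/4fv/*x5ear'.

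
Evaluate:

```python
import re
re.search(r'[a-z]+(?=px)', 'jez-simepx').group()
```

'sime'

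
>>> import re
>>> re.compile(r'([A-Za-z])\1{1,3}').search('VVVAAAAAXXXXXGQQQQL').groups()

`\1` is not a pattern — it's the concrete string captured by group 1, re-applied verbatim.
`re.search` scans for the first position where the pattern succeeds.
The match spans [0:3] → 'VVV'.
Captured: group 1 = 'V'.

('V',)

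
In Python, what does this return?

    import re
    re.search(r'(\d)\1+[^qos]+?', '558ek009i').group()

'558'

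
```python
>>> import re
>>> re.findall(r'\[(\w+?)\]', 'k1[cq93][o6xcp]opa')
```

['cq93', 'o6xcp']

Scanning left to right: at [2:8] match '[cq93]', group 1 = 'cq93'; at [8:15] match '[o6xcp]', group 1 = 'o6xcp'.
With a single group, `findall` returns only what that group captured — 2 items.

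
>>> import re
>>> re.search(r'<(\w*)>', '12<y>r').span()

Unlike `match`, `search` isn't anchored — it looks for the pattern anywhere in the string.
The match spans [2:5] → '<y>'.
Captured: group 1 = 'y'.

(2, 5)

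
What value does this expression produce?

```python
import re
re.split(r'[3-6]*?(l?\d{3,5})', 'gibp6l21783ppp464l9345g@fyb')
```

The pattern matches zero or more of a character in [3-6] (lazy); then optionally a literal 'l', then 3 to 5 of a digit (captured).
The `?` after the quantifier makes it lazy — it takes as little as possible before letting the rest of the pattern try.
Matches to split on: at [4:11] → '6l21783'; at [14:17] → '464'; at [17:22] → 'l9345'.
With a capturing group present, the delimiter's captured portion is kept in the result list.

['gibp', 'l21783', 'ppp', '464', '', 'l9345', 'g@fyb']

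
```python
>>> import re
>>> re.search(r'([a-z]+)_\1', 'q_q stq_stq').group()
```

'q_q'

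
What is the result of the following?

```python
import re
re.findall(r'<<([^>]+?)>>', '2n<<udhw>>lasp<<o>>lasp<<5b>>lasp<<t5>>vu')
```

['udhw', 'o', '5b', 't5']

Because there's exactly one group, `findall` drops the full match and keeps group 1 from each hit.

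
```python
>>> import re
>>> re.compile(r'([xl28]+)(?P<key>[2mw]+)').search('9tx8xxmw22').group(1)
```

'x8xx'

This matches one or more of one of [xl28] (captured); then one or more of one of [2mw] (captured as 'key').
`search` walks the string left to right and returns the first match it finds.
The match spans [2:10] → 'x8xxmw22'.
Captured: group 1 = 'x8xx', group 2 = 'mw22'.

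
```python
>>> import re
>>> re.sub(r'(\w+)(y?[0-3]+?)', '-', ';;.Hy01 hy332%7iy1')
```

Pattern: one or more of a word character (captured); then optionally the literal 'y', then one or more of a character in [0-3] (lazy) (captured).
Each match is replaced by '-'.

';;.- -%-'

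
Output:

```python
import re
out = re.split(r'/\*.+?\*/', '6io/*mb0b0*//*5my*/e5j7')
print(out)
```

['6io', '', 'e5j7']

A `+?`/`*?`/`{m,n}?` starts at its minimum and grows only as far as needed for what follows to match.
Each match becomes a cut point; 3 segments remain.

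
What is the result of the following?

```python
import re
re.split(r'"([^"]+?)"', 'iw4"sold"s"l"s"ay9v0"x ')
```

['iw4', 'sold', 's', 'l', 's', 'ay9v0', 'x ']

`re.split` interleaves the captured-group text with the surrounding fragments.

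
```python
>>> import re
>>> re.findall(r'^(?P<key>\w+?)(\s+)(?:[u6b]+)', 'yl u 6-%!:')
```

[('yl', ' ')]

Multiple groups make `findall` return tuples — one 2-tuple for the one match.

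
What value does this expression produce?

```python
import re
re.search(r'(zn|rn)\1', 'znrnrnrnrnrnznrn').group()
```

The backreference `\1` re-matches whatever the first group consumed, character for character.
`re.search` tries every starting position until one works.
The match spans [2:6] → 'rnrn'.
Captured: group 1 = 'rn'.

'rnrn'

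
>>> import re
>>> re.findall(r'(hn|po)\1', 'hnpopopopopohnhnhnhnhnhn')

['po', 'po', 'hn', 'hn', 'hn']

`\1` is not a pattern — it's the concrete string captured by group 1, re-applied verbatim.
Matches: at [2:6] match 'popo', group 1 = 'po'; at [6:10] match 'popo', group 1 = 'po'; at [12:16] match 'hnhn', group 1 = 'hn'; at [16:20] match 'hnhn', group 1 = 'hn'; at [20:24] match 'hnhn', group 1 = 'hn'.
`findall` collects group 1 from each match (5 total).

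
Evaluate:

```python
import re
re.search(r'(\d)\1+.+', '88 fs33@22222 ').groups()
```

('8',)

The match spans [0:14] → '88 fs33@22222 '.
Captured: group 1 = '8'.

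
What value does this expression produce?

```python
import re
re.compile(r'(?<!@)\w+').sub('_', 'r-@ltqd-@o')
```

'_-@l_-@o'

The negative lookaround is zero-width — it rules out positions where the adjacent text would match, without consuming anything.
Matches: at [0:1] → 'r'; at [4:7] → 'tqd'.
`sub` substitutes '_' at each match site.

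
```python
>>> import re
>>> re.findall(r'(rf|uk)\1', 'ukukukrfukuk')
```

['uk', 'uk']

A backreference is literal: `\1` must see the identical characters the first group matched.
`findall` collects group 1 from each match (2 total).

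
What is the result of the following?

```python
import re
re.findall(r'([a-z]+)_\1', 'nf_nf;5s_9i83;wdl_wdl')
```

`\1` is not a pattern — it's the concrete string captured by group 1, re-applied verbatim.
Because there's exactly one group, `findall` drops the full match and keeps group 1 from each hit.

['nf', 'wdl']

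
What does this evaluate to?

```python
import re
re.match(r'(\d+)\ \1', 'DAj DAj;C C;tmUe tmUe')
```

After group 1 captures some text, `\1` only succeeds where that same text appears again.
With `match`, the pattern is implicitly anchored at the beginning.
Here the pattern fails at index 0, so the call returns None.

None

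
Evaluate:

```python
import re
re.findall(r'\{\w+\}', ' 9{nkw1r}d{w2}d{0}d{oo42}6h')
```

`findall` yields the raw match text (4 of them) because the pattern has no groups.

['{nkw1r}', '{w2}', '{0}', '{oo42}']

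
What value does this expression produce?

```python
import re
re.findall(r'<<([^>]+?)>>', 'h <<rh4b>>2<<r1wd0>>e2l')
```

With a single group, `findall` returns only what that group captured — 2 items.

['rh4b', 'r1wd0']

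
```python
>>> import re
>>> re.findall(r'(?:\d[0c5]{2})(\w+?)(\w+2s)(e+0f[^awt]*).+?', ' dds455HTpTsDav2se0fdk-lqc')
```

The pattern matches a digit, then exactly 2 of one of [0c5] (non-capturing group); then one or more of a word character (lazy) (captured); then one or more of a word character, then the literal '2s' (captured); then one or more of the literal 'e', then the literal '0f', then zero or more of any character except [awt] (captured); then one or more of any character (lazy).
With the lazy modifier that quantifier settles for the fewest repetitions that let the rest of the pattern succeed (the atoms after it are unaffected and can still be greedy).
Walking the string: at [4:26] match '455HTpTsDav2se0fdk-lqc', groups = ('H', 'TpTsDav2s', 'e0fdk-lq').
Multiple groups make `findall` return tuples — one 3-tuple for the one match.

[('H', 'TpTsDav2s', 'e0fdk-lq')]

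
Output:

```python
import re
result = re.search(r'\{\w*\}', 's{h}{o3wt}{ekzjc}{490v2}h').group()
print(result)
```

`search` walks the string left to right and returns the first match it finds.
The match spans [1:4] → '{h}'.

{h}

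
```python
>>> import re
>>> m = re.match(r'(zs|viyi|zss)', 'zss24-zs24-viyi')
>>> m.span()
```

(0, 2)

Branches in `(...|...)` are attempted left-to-right; the first branch that allows the whole pattern to succeed is taken.
With `match`, the pattern is implicitly anchored at the beginning.
The match spans [0:2] → 'zs'.
Captured: group 1 = 'zs'.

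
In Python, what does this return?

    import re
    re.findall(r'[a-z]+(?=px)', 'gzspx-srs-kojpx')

['gzs', 'koj']

The lookaround is zero-width — it requires the adjacent text to match without consuming it, so the asserted text isn't part of the match.
`findall` yields the raw match text (2 of them) because the pattern has no groups.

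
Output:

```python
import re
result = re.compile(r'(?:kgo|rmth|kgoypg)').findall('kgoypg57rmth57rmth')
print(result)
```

['kgo', 'rmth', 'rmth']

The regex engine tests alternatives in the order written; an earlier branch that matches wins even if a later one would match more.
Scanning left to right: at [0:3] → 'kgo'; at [8:12] → 'rmth'; at [14:18] → 'rmth'.
Since nothing is captured, `findall` lists the 3 matched substrings directly.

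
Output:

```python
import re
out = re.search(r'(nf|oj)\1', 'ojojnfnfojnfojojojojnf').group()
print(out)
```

`\1` is not a pattern — it's the concrete string captured by group 1, re-applied verbatim.
The match spans [0:4] → 'ojoj'.

ojoj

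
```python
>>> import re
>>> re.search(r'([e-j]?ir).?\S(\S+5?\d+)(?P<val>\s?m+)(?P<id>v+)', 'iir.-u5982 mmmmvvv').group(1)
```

The pattern matches optionally a character in [e-j], then the literal 'ir' (captured); then optionally any character, then a non-whitespace character; then one or more of a non-whitespace character, then optionally a literal '5', then one or more of a digit (captured); then optionally whitespace, then one or more of the literal 'm' (captured as 'val'); then one or more of a literal 'v' (captured as 'id').
`re.search` tries every starting position until one works.
The match spans [0:18] → 'iir.-u5982 mmmmvvv'.
Captured: group 1 = 'iir', group 2 = 'u5982', group 3 = ' mmmm', group 4 = 'vvv'.

'iir'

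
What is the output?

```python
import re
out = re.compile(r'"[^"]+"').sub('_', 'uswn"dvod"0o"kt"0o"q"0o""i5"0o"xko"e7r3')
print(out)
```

uswn_0o_0o_0o"_0o_e7r3

Matches: at [4:10] → '"dvod"'; at [12:16] → '"kt"'; at [18:21] → '"q"'; at [24:28] → '"i5"'; at [30:35] → '"xko"'.
`sub` substitutes '_' at each match site.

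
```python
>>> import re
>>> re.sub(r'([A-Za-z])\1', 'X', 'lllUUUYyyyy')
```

'XlXUYXX'

`\1` is not a pattern — it's the concrete string captured by group 1, re-applied verbatim.
Matches: at [0:2] → 'll'; at [3:5] → 'UU'; at [7:9] → 'yy'; at [9:11] → 'yy'.
Each match is replaced by 'X'.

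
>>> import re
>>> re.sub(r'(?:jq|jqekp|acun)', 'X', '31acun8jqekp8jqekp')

'31X8Xekp8Xekp'

`|` is ordered: at each position the engine commits to the first alternative that works.
Matches: at [2:6] → 'acun'; at [7:9] → 'jq'; at [13:15] → 'jq'.
Every occurrence is swapped for 'X'.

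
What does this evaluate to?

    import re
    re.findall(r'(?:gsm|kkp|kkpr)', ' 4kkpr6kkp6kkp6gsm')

['kkp', 'kkp', 'kkp', 'gsm']

Branches in `(...|...)` are attempted left-to-right; the first branch that allows the whole pattern to succeed is taken.
Since nothing is captured, `findall` lists the 4 matched substrings directly.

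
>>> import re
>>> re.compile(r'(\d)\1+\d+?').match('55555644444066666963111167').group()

'555556'

`\1` is not a pattern — it's the concrete string captured by group 1, re-applied verbatim.
`match` is anchored at position 0; if the pattern doesn't fit there, it returns None.
The match spans [0:6] → '555556'.
Captured: group 1 = '5'.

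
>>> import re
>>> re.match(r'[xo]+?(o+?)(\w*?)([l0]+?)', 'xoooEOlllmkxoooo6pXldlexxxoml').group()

`re.match` won't scan ahead — the pattern has to work from the very first character.
The match spans [0:7] → 'xoooEOl'.

'xoooEOl'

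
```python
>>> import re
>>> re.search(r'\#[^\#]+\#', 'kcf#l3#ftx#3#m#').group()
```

'#l3#'

`re.search` scans for the first position where the pattern succeeds.
The match spans [3:7] → '#l3#'.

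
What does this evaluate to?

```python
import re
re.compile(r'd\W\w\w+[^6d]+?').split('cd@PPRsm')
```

['c', '']

This matches the literal 'd', then a non-word character, then a word character; then one or more of a word character, then one or more of any character except [6d] (lazy).
Matches to split on: at [1:8] → 'd@PPRsm'.
Each match becomes a cut point; 2 segments remain.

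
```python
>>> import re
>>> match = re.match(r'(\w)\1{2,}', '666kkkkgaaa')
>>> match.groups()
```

('6',)

The match spans [0:3] → '666'.
Captured: group 1 = '6'.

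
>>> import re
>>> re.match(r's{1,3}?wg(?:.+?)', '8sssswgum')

Pattern: 1 to 3 of a literal 's' (lazy), then the literal 'wg'; then one or more of any character (lazy) (non-capturing group).
`re.match` won't scan ahead — the pattern has to work from the very first character.
Here the string doesn't start with a match, so the call returns None.

None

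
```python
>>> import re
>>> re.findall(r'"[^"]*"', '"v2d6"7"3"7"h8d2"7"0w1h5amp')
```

['"v2d6"', '"3"', '"h8d2"']

No capturing groups, so `findall` returns the 3 full match strings.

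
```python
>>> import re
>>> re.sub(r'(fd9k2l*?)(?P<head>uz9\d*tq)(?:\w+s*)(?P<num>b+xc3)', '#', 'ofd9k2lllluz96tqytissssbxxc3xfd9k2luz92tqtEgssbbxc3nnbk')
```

'o#nnbk'

The pattern matches the literal 'fd9', then the literal 'k2', then zero or more of the literal 'l' (lazy) (captured); then the literal 'uz9', then zero or more of a digit, then the literal 'tq' (captured as 'head'); then one or more of a word character, then zero or more of the literal 's' (non-capturing group); then one or more of a literal 'b', then the literal 'xc3' (captured as 'num').
Each match is replaced by '#'.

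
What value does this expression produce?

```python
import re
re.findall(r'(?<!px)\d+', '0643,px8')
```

A negative assertion filters positions out without eating any characters.
Walking the string: at [0:4] → '0643'.
`findall` yields the raw match text (1 of them) because the pattern has no groups.

['0643']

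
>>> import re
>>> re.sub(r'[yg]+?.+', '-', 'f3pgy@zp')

The pattern matches one or more of one of [yg] (lazy); then one or more of any character.
Matches: at [3:8] → 'gy@zp'.
Every occurrence is swapped for '-'.

'f3p-'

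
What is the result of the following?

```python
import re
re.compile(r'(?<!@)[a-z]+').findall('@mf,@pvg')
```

Because the assertion is negative and zero-width, positions next to the forbidden text are skipped.
Scanning left to right: at [2:3] → 'f'; at [6:8] → 'vg'.
With no groups in the pattern, `findall` gives back each whole match — 2 here.

['f', 'vg']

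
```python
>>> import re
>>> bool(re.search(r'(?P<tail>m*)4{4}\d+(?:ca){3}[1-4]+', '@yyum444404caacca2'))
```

False

Pattern: zero or more of a literal 'm' (captured as 'tail'); then exactly 4 of a literal '4', then one or more of a digit; then the literal 'ca' repeated 3 times, then one or more of a character in [1-4].
`re.search` tries every starting position until one works.
Here the pattern never matches, so the call returns None, and `bool(None)` is False.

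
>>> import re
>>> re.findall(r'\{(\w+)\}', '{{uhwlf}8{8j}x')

['uhwlf', '8j']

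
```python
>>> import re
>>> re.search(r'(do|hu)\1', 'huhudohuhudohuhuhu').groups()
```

The match spans [0:4] → 'huhu'.
Captured: group 1 = 'hu'.

('hu',)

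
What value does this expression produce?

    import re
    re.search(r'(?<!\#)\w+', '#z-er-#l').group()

'er'

`(?!…)`/`(?<!…)` only lets a position through if the neighbouring text does NOT match; no characters are consumed.
Unlike `match`, `search` isn't anchored — it looks for the pattern anywhere in the string.
The match spans [3:5] → 'er'.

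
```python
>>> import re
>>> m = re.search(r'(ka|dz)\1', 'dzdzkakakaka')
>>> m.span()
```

(0, 4)

`\1` is not a pattern — it's the concrete string captured by group 1, re-applied verbatim.
`re.search` scans for the first position where the pattern succeeds.
The match spans [0:4] → 'dzdz'.
Captured: group 1 = 'dz'.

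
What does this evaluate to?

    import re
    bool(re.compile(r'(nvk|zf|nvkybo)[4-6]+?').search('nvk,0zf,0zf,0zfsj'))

Here the pattern never matches, so the call returns None, and `bool(None)` is False.

False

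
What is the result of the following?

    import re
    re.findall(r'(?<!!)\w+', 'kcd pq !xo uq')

A negative assertion filters positions out without eating any characters.
Walking the string: at [0:3] → 'kcd'; at [4:6] → 'pq'; at [9:10] → 'o'; at [11:13] → 'uq'.
Since nothing is captured, `findall` lists the 4 matched substrings directly.

['kcd', 'pq', 'o', 'uq']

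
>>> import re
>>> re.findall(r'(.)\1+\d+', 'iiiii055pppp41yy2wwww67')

The backreference `\1` re-matches whatever the first group consumed, character for character.
Matches: at [0:8] match 'iiiii055', group 1 = 'i'; at [8:14] match 'pppp41', group 1 = 'p'; at [14:17] match 'yy2', group 1 = 'y'; at [17:23] match 'wwww67', group 1 = 'w'.
Because there's exactly one group, `findall` drops the full match and keeps group 1 from each hit.

['i', 'p', 'y', 'w']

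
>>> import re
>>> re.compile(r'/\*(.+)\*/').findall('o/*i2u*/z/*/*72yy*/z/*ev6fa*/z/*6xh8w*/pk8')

Scanning left to right: at [1:39] match '/*i2u*/z/*/*72yy*/z/*ev6fa*/z/*6xh8w*/', group 1 = 'i2u*/z/*/*72yy*/z/*ev6fa*/z/*6xh8w'.
With a single group, `findall` returns only what that group captured — 1 item.

['i2u*/z/*/*72yy*/z/*ev6fa*/z/*6xh8w']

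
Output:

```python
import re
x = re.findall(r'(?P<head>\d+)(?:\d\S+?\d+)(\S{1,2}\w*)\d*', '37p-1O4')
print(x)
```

[('3', 'O4')]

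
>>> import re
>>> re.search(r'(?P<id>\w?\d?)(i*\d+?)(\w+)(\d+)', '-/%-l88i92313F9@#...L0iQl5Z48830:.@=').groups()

('l8', '8', 'i92313F', '9')

Pattern: optionally a word character, then optionally a digit (captured as 'id'); then zero or more of the literal 'i', then one or more of a digit (lazy) (captured); then one or more of a word character (captured); then one or more of a digit (captured).
`re.search` scans for the first position where the pattern succeeds.
The match spans [4:15] → 'l88i92313F9'.
Captured: group 1 = 'l8', group 2 = '8', group 3 = 'i92313F', group 4 = '9'.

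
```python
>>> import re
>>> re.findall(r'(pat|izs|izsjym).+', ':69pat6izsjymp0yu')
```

With a single group, `findall` returns only what that group captured — 1 item.

['pat']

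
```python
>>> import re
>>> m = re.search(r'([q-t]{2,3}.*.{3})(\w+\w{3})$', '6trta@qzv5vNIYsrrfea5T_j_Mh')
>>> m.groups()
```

The match spans [1:27] → 'trta@qzv5vNIYsrrfea5T_j_Mh'.
Captured: group 1 = 'trta@qzv5vNIYsrrfea5T_', group 2 = 'j_Mh'.

('trta@qzv5vNIYsrrfea5T_', 'j_Mh')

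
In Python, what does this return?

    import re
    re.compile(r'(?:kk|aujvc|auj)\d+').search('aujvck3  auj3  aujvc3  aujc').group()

'auj3'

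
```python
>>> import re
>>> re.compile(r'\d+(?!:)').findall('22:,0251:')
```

A negative assertion filters positions out without eating any characters.
Since nothing is captured, `findall` lists the 2 matched substrings directly.

['2', '025']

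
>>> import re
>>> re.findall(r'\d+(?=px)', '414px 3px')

['414', '3']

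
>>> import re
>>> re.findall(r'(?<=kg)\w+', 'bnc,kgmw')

The `(?=…)`/`(?<=…)` assertion just peeks at neighbouring text; it doesn't advance the match position.
`findall` yields the raw match text (1 of them) because the pattern has no groups.

['mw']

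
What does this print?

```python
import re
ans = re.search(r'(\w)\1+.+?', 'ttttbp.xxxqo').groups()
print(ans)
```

('t',)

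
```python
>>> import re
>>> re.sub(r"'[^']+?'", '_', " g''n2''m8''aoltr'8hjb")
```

" g'___8hjb"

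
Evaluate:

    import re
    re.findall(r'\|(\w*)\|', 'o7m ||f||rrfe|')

Because there's exactly one group, `findall` drops the full match and keeps group 1 from each hit.

['', '']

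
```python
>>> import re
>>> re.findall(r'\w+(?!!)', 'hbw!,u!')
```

['hb']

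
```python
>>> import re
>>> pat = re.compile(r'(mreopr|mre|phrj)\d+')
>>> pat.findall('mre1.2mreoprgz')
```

['mre']

Scanning left to right: at [0:4] match 'mre1', group 1 = 'mre'.
Because there's exactly one group, `findall` drops the full match and keeps group 1 from the one hit.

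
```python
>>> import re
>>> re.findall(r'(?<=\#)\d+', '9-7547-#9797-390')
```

The positive lookaround only admits positions where the adjacent text matches; those characters stay outside the span.
No capturing groups, so `findall` returns the 1 full match string.

['9797']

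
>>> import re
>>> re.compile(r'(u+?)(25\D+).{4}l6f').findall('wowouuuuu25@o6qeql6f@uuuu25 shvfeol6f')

The pattern matches one or more of a literal 'u' (lazy) (captured); then the literal '25', then one or more of a non-digit (captured); then exactly 4 of any character, then the literal 'l6f'.
Scanning left to right: at [4:20] match 'uuuuu25@o6qeql6f', groups = ('uuuuu', '25@o'); at [21:37] match 'uuuu25 shvfeol6f', groups = ('uuuu', '25 sh').
With 2 capturing groups, `findall` returns a 2-tuple per match.

[('uuuuu', '25@o'), ('uuuu', '25 sh')]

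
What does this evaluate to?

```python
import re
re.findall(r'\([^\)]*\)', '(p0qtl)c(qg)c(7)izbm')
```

`findall` yields the raw match text (3 of them) because the pattern has no groups.

['(p0qtl)', '(qg)', '(7)']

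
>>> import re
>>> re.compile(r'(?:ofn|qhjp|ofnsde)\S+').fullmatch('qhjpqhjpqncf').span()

`re.fullmatch` requires the pattern to consume the entire string.
The match spans [0:12] → 'qhjpqhjpqncf'.

(0, 12)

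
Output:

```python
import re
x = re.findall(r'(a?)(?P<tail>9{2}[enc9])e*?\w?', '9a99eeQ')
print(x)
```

[('a', '99e')]

The pattern matches optionally a literal 'a' (captured); then exactly 2 of the literal '9', then one of [enc9] (captured as 'tail'); then zero or more of a literal 'e' (lazy), then optionally a word character.
Walking the string: at [1:6] match 'a99ee', groups = ('a', '99e').
2 groups means the one result is a tuple of 2 captured strings — 1 here.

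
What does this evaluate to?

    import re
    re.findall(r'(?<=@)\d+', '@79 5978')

['79']

Lookahead/lookbehind check context without consuming it, so the matched span excludes the asserted characters.
Matches: at [1:3] → '79'.
Since nothing is captured, `findall` lists the 1 matched substring directly.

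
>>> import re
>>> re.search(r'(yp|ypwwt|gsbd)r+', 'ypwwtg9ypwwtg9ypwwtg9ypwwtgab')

None

Here no position works, so the call returns None.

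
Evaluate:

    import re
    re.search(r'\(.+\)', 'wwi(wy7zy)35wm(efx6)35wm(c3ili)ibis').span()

(3, 31)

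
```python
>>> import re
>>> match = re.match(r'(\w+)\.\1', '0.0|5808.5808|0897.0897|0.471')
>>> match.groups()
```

After group 1 captures some text, `\1` only succeeds where that same text appears again.
`re.match` only tries the pattern at the start of the string.
The match spans [0:3] → '0.0'.
Captured: group 1 = '0'.

('0',)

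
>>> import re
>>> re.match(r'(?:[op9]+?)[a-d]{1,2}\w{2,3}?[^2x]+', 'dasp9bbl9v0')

None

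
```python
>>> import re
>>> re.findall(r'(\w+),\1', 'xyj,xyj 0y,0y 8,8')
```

After group 1 captures some text, `\1` only succeeds where that same text appears again.
Because there's exactly one group, `findall` drops the full match and keeps group 1 from each hit.

['xyj', '0y', '8']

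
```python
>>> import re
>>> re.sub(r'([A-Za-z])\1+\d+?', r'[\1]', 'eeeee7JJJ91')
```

The backreference `\1` re-matches whatever the first group consumed, character for character.
The replacement refers to a captured group, so each match is rewritten using its own captured text.

'[e][J]1'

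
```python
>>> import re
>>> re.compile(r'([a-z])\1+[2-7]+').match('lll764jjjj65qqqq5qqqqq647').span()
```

(0, 6)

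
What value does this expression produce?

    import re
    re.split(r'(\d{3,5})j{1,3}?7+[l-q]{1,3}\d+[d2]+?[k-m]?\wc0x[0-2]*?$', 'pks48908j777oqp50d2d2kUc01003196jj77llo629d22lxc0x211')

This matches 3 to 5 of a digit (captured); then 1 to 3 of a literal 'j' (lazy), then one or more of a literal '7', then 1 to 3 of a character in [l-q]; then one or more of a digit, then one or more of one of [d2] (lazy), then optionally a character in [k-m]; then a word character; then the literal 'c0x', then zero or more of a character in [0-2] (lazy); then anchored at the end.
Matches to split on: at [27:53] → '03196jj77llo629d22lxc0x211'.
Because the pattern has a capturing group, `split` also inserts each captured text between the pieces.

['pks48908j777oqp50d2d2kUc010', '03196', '']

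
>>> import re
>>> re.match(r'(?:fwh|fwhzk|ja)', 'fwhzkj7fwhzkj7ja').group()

With `match`, the pattern is implicitly anchored at the beginning.
The match spans [0:3] → 'fwh'.

'fwh'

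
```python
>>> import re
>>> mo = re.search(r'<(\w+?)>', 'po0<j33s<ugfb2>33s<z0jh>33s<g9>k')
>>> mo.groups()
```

The match spans [8:15] → '<ugfb2>'.
Captured: group 1 = 'ugfb2'.

('ugfb2',)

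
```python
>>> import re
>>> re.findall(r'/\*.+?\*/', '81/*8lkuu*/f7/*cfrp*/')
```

A non-greedy quantifier consumes as few characters as it can — just enough that the remainder of the pattern still matches from where it stops; whatever follows it matches normally.
Walking the string: at [2:11] → '/*8lkuu*/'; at [13:21] → '/*cfrp*/'.
`findall` yields the raw match text (2 of them) because the pattern has no groups.

['/*8lkuu*/', '/*cfrp*/']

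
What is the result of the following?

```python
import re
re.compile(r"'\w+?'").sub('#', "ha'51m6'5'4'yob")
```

'ha#5#yob'

Matches: at [2:8] → "'51m6'"; at [9:12] → "'4'".
`sub` substitutes '#' at each match site.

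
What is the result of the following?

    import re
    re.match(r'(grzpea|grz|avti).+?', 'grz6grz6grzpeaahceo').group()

'grz6'

`re.match` won't scan ahead — the pattern has to work from the very first character.
The match spans [0:4] → 'grz6'.
Captured: group 1 = 'grz'.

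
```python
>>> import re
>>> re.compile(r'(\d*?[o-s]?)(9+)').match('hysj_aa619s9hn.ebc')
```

This matches zero or more of a digit (lazy), then optionally a character in [o-s] (captured); then one or more of a literal '9' (captured).
`re.match` won't scan ahead — the pattern has to work from the very first character.
Here position 0 doesn't satisfy it, so the call returns None.

None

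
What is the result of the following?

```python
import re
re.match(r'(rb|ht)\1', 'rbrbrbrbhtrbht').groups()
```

('rb',)

The backreference `\1` re-matches whatever the first group consumed, character for character.
With `match`, the pattern is implicitly anchored at the beginning.
The match spans [0:4] → 'rbrb'.
Captured: group 1 = 'rb'.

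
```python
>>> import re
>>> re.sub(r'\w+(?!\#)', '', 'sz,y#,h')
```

',y#,'

Because the assertion is negative and zero-width, positions next to the forbidden text are skipped.
Matches: at [0:2] → 'sz'; at [6:7] → 'h'.
Every occurrence is swapped for ''.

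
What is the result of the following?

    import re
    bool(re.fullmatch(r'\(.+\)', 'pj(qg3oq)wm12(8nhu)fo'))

False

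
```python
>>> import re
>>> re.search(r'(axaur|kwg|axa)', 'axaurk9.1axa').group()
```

'axaur'

`|` is ordered: at each position the engine commits to the first alternative that works.
The match spans [0:5] → 'axaur'.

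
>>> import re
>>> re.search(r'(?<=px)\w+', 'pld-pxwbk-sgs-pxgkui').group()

'wbk'

Lookahead/lookbehind check context without consuming it, so the matched span excludes the asserted characters.
`re.search` scans for the first position where the pattern succeeds.
The match spans [6:9] → 'wbk'.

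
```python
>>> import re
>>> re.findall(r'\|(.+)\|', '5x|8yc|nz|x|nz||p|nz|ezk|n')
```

Matches: at [2:25] match '|8yc|nz|x|nz||p|nz|ezk|', group 1 = '8yc|nz|x|nz||p|nz|ezk'.
With a single group, `findall` returns only what that group captured — 1 item.

['8yc|nz|x|nz||p|nz|ezk']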